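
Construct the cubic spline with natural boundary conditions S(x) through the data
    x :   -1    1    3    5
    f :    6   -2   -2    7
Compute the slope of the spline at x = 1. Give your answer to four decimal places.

-2.4667

With M_i denoting the second derivative at x_i, h_i = 2, 2, 2, and Δ_i = (y_(i+1) − y_i)/h_i = -4, 0, 9/2:
  2·M_0 + 8·M_1 + 2·M_2 = 6(Δ_1 - Δ_0) = 24
  2·M_1 + 8·M_2 + 2·M_3 = 6(Δ_2 - Δ_1) = 27
Natural end conditions: M_0 = M_3 = 0.
Hence M_0 = 0, M_1 = 23/10, M_2 = 14/5, M_3 = 0.
On [1, 3], S'(x) = b_1 + 2c_1·(x - 1) + 3d_1·(x - 1)² with b_1 = Δ_1 - h_1(2M_1 + M_2)/6 = -37/15, c_1 = M_1/2 = 23/20, d_1 = (M_2 - M_1)/(6h_1) = 1/24. So S'(1) = -37/15.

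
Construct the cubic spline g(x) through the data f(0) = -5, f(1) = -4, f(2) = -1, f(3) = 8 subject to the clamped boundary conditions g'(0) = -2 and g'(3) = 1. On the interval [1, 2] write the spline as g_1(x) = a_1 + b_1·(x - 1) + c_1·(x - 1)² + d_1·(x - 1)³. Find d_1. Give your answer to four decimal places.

Write σ_i for g''(x_i). With h_i = 1, 1, 1 and divided differences Δ_i = 1, 3, 9, the continuity of g' gives the tridiagonal system
  1·σ_0 + 4·σ_1 + 1·σ_2 = 6(Δ_1 - Δ_0) = 12
  1·σ_1 + 4·σ_2 + 1·σ_3 = 6(Δ_2 - Δ_1) = 36
Clamped end conditions give two more equations: 2h_0·σ_0 + h_0·σ_1 = 6(Δ_0 - g'(0)) = 18 and h_2·σ_2 + 2h_2·σ_3 = 6(g'(3) - Δ_2) = -48.
Hence σ_0 = 56/5, σ_1 = -22/5, σ_2 = 92/5, σ_3 = -166/5.
On [1, 2], with g_1(x) = a_1 + b_1·(x - 1) + c_1·(x - 1)² + d_1·(x - 1)³: c_1 = σ_1/2 = -11/5, d_1 = (σ_2 - σ_1)/(6h_1) = 19/5, b_1 = Δ_1 - h_1(2σ_1 + σ_2)/6 = 7/5.

3.8000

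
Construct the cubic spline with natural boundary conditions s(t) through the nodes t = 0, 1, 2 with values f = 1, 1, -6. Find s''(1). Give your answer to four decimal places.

Write σ_i for s''(x_i). With h_i = 1, 1 and divided differences Δ_i = 0, -7, the continuity of s' gives the tridiagonal system
  1·σ_0 + 4·σ_1 + 1·σ_2 = 6(Δ_1 - Δ_0) = -42
Natural end conditions: σ_0 = σ_2 = 0.
Forward elimination and back-substitution give σ_0 = 0, σ_1 = -21/2, σ_2 = 0.

-10.5000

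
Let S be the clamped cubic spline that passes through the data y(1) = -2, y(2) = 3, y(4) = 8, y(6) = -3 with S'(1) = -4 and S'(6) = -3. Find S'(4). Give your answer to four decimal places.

Write σ_i for S''(x_i). With h_i = 1, 2, 2 and divided differences Δ_i = 5, 5/2, -11/2, the continuity of S' gives the tridiagonal system
  1·σ_0 + 6·σ_1 + 2·σ_2 = 6(Δ_1 - Δ_0) = -15
  2·σ_1 + 8·σ_2 + 2·σ_3 = 6(Δ_2 - Δ_1) = -48
Clamped end conditions give two more equations: 2h_0·σ_0 + h_0·σ_1 = 6(Δ_0 - S'(1)) = 54 and h_2·σ_2 + 2h_2·σ_3 = 6(S'(6) - Δ_2) = 15.
Hence σ_0 = 682/23, σ_1 = -122/23, σ_2 = -295/46, σ_3 = 160/23.
On [4, 6], S'(x) = b_2 + 2c_2·(x - 4) + 3d_2·(x - 4)² with b_2 = Δ_2 - h_2(2σ_2 + σ_3)/6 = -163/46, c_2 = σ_2/2 = -295/92, d_2 = (σ_3 - σ_2)/(6h_2) = 205/184. So S'(4) = -163/46.

-3.5435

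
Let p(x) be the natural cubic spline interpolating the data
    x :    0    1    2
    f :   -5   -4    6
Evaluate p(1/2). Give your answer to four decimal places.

Let m_i = p''(x_i). Step sizes h_i = 1, 1; slopes of the chords Δ_i = (y_(i+1) - y_i)/h_i = 1, 10.
  1·m_0 + 4·m_1 + 1·m_2 = 6(Δ_1 - Δ_0) = 54
Natural end conditions: m_0 = m_2 = 0.
Hence m_0 = 0, m_1 = 27/2, m_2 = 0.
On [0, 1], p(x) = -5 - 5/4·x + 0·x² + 9/4·x³.
With x = 1/2: p(1/2) = -171/32.

-5.3438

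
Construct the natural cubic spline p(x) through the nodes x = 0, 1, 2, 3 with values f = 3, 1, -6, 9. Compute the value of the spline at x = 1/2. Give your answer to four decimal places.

3.0500

Write M_i for p''(x_i). With h_i = 1, 1, 1 and divided differences Δ_i = -2, -7, 15, the continuity of p' gives the tridiagonal system
  1·M_0 + 4·M_1 + 1·M_2 = 6(Δ_1 - Δ_0) = -30
  1·M_1 + 4·M_2 + 1·M_3 = 6(Δ_2 - Δ_1) = 132
Natural end conditions: M_0 = M_3 = 0.
Solving the tridiagonal system: M_0 = 0, M_1 = -84/5, M_2 = 186/5, M_3 = 0.
On [0, 1], p(x) = 3 + 4/5·x + 0·x² - 14/5·x³.
With x = 1/2: p(1/2) = 61/20.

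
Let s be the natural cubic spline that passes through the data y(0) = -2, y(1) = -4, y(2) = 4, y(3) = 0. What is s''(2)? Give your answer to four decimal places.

With M_i denoting the second derivative at x_i, h_i = 1, 1, 1, and Δ_i = (y_(i+1) − y_i)/h_i = -2, 8, -4:
  1·M_0 + 4·M_1 + 1·M_2 = 6(Δ_1 - Δ_0) = 60
  1·M_1 + 4·M_2 + 1·M_3 = 6(Δ_2 - Δ_1) = -72
Natural end conditions: M_0 = M_3 = 0.
Solving: M_0 = 0, M_1 = 104/5, M_2 = -116/5, M_3 = 0.

-23.2000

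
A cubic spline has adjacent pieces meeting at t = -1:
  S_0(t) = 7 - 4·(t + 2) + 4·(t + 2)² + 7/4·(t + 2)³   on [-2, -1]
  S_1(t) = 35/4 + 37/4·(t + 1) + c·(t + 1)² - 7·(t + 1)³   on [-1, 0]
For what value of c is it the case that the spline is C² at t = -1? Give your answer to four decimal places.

S_0''(t) = 8 + 21/2·(t + 2), so S_0''(-1) = 37/2. On the right, S_1''(-1) = 2c, so c = 37/4.

9.2500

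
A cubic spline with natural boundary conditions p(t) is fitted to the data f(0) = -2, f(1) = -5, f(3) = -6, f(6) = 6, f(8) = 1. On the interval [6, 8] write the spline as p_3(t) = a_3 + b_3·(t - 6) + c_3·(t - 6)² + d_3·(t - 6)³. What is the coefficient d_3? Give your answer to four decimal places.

0.4249

Write m_i for p''(x_i). With h_i = 1, 2, 3, 2 and divided differences Δ_i = -3, -1/2, 4, -5/2, the continuity of p' gives the tridiagonal system
  1·m_0 + 6·m_1 + 2·m_2 = 6(Δ_1 - Δ_0) = 15
  2·m_1 + 10·m_2 + 3·m_3 = 6(Δ_2 - Δ_1) = 27
  3·m_2 + 10·m_3 + 2·m_4 = 6(Δ_3 - Δ_2) = -39
Natural end conditions: m_0 = m_4 = 0.
Solving: m_0 = 0, m_1 = 591/506, m_2 = 1011/253, m_3 = -1290/253, m_4 = 0.
On [6, 8], with p_3(t) = a_3 + b_3·(t - 6) + c_3·(t - 6)² + d_3·(t - 6)³: c_3 = m_3/2 = -645/253, d_3 = (m_4 - m_3)/(6h_3) = 215/506, b_3 = Δ_3 - h_3(2m_3 + m_4)/6 = 455/506.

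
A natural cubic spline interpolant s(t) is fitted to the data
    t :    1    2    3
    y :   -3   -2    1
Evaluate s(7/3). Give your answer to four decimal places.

Write M_i for s''(x_i). With h_i = 1, 1 and divided differences Δ_i = 1, 3, the continuity of s' gives the tridiagonal system
  1·M_0 + 4·M_1 + 1·M_2 = 6(Δ_1 - Δ_0) = 12
Natural end conditions: M_0 = M_2 = 0.
Solving the tridiagonal system: M_0 = 0, M_1 = 3, M_2 = 0.
On [2, 3], s(t) = -2 + 2·(t - 2) + 3/2·(t - 2)² - 1/2·(t - 2)³.
With (t - 2) = 1/3: s(7/3) = -32/27.

-1.1852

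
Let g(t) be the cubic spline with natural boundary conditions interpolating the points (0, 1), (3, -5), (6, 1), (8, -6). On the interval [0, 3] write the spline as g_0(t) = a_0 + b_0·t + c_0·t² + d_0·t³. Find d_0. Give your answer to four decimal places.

0.1697

Write M_i for g''(x_i). With h_i = 3, 3, 2 and divided differences Δ_i = -2, 2, -7/2, the continuity of g' gives the tridiagonal system
  3·M_0 + 12·M_1 + 3·M_2 = 6(Δ_1 - Δ_0) = 24
  3·M_1 + 10·M_2 + 2·M_3 = 6(Δ_2 - Δ_1) = -33
Natural end conditions: M_0 = M_3 = 0.
Forward elimination and back-substitution give M_0 = 0, M_1 = 113/37, M_2 = -156/37, M_3 = 0.
On [0, 3], with g_0(t) = a_0 + b_0·t + c_0·t² + d_0·t³: c_0 = M_0/2 = 0, d_0 = (M_1 - M_0)/(6h_0) = 113/666, b_0 = Δ_0 - h_0(2M_0 + M_1)/6 = -261/74.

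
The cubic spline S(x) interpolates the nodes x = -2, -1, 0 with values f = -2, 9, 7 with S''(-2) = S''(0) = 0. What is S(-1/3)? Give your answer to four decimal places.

Let M_i = S''(x_i). Step sizes h_i = 1, 1; slopes of the chords Δ_i = (y_(i+1) - y_i)/h_i = 11, -2.
  1·M_0 + 4·M_1 + 1·M_2 = 6(Δ_1 - Δ_0) = -78
Natural end conditions: M_0 = M_2 = 0.
Solving the tridiagonal system: M_0 = 0, M_1 = -39/2, M_2 = 0.
On [-1, 0], S(x) = 9 + 9/2·(x + 1) - 39/4·(x + 1)² + 13/4·(x + 1)³.
With (x + 1) = 2/3: S(-1/3) = 233/27.

8.6296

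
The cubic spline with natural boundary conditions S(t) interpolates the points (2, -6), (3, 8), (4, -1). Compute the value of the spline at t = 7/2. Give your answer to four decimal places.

Put M_i = S'' at the i-th knot. Here h = (1, 1) and Δ = (14, -9), so the interior equations h_(i-1)·M_(i-1) + 2(h_(i-1)+h_i)·M_i + h_i·M_(i+1) = 6(Δ_i − Δ_(i-1)) read
  1·M_0 + 4·M_1 + 1·M_2 = 6(Δ_1 - Δ_0) = -138
Natural end conditions: M_0 = M_2 = 0.
Solving: M_0 = 0, M_1 = -69/2, M_2 = 0.
On [3, 4], S(t) = 8 + 5/2·(t - 3) - 69/4·(t - 3)² + 23/4·(t - 3)³.
With (t - 3) = 1/2: S(7/2) = 181/32.

5.6563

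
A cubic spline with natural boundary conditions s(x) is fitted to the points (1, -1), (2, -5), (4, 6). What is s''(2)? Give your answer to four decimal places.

9.5000

Write m_i for s''(x_i). With h_i = 1, 2 and divided differences Δ_i = -4, 11/2, the continuity of s' gives the tridiagonal system
  1·m_0 + 6·m_1 + 2·m_2 = 6(Δ_1 - Δ_0) = 57
Natural end conditions: m_0 = m_2 = 0.
Hence m_0 = 0, m_1 = 19/2, m_2 = 0.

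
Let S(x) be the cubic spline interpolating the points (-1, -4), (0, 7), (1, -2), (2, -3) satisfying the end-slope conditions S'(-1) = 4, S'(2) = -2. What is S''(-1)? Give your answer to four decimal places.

With M_i denoting the second derivative at x_i, h_i = 1, 1, 1, and Δ_i = (y_(i+1) − y_i)/h_i = 11, -9, -1:
  1·M_0 + 4·M_1 + 1·M_2 = 6(Δ_1 - Δ_0) = -120
  1·M_1 + 4·M_2 + 1·M_3 = 6(Δ_2 - Δ_1) = 48
Clamped end conditions give two more equations: 2h_0·M_0 + h_0·M_1 = 6(Δ_0 - S'(-1)) = 42 and h_2·M_2 + 2h_2·M_3 = 6(S'(2) - Δ_2) = -6.
Forward elimination and back-substitution give M_0 = 226/5, M_1 = -242/5, M_2 = 142/5, M_3 = -86/5.

45.2000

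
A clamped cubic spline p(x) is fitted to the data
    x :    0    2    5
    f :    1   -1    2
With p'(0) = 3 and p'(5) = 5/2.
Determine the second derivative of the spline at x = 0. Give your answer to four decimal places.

-7.3000

Write m_i for p''(x_i). With h_i = 2, 3 and divided differences Δ_i = -1, 1, the continuity of p' gives the tridiagonal system
  2·m_0 + 10·m_1 + 3·m_2 = 6(Δ_1 - Δ_0) = 12
Clamped end conditions give two more equations: 2h_0·m_0 + h_0·m_1 = 6(Δ_0 - p'(0)) = -24 and h_1·m_1 + 2h_1·m_2 = 6(p'(5) - Δ_1) = 9.
Hence m_0 = -73/10, m_1 = 13/5, m_2 = 1/5.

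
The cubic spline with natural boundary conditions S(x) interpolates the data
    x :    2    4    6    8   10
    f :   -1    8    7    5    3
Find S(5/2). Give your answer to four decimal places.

With σ_i denoting the second derivative at x_i, h_i = 2, 2, 2, 2, and Δ_i = (y_(i+1) − y_i)/h_i = 9/2, -1/2, -1, -1:
  2·σ_0 + 8·σ_1 + 2·σ_2 = 6(Δ_1 - Δ_0) = -30
  2·σ_1 + 8·σ_2 + 2·σ_3 = 6(Δ_2 - Δ_1) = -3
  2·σ_2 + 8·σ_3 + 2·σ_4 = 6(Δ_3 - Δ_2) = 0
Natural end conditions: σ_0 = σ_4 = 0.
Hence σ_0 = 0, σ_1 = -219/56, σ_2 = 9/14, σ_3 = -9/56, σ_4 = 0.
On [2, 4], S(x) = -1 + 325/56·(x - 2) + 0·(x - 2)² - 73/224·(x - 2)³.
With (x - 2) = 1/2: S(5/2) = 3335/1792.

1.8610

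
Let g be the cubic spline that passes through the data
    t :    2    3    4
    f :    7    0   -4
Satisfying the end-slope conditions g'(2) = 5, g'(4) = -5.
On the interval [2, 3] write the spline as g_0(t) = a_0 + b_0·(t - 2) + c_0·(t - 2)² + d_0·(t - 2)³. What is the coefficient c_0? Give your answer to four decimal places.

Let σ_i = g''(x_i). Step sizes h_i = 1, 1; slopes of the chords Δ_i = (y_(i+1) - y_i)/h_i = -7, -4.
  1·σ_0 + 4·σ_1 + 1·σ_2 = 6(Δ_1 - Δ_0) = 18
Clamped end conditions give two more equations: 2h_0·σ_0 + h_0·σ_1 = 6(Δ_0 - g'(2)) = -72 and h_1·σ_1 + 2h_1·σ_2 = 6(g'(4) - Δ_1) = -6.
Hence σ_0 = -91/2, σ_1 = 19, σ_2 = -25/2.
On [2, 3], with g_0(t) = a_0 + b_0·(t - 2) + c_0·(t - 2)² + d_0·(t - 2)³: c_0 = σ_0/2 = -91/4, d_0 = (σ_1 - σ_0)/(6h_0) = 43/4, b_0 = Δ_0 - h_0(2σ_0 + σ_1)/6 = 5.

-22.7500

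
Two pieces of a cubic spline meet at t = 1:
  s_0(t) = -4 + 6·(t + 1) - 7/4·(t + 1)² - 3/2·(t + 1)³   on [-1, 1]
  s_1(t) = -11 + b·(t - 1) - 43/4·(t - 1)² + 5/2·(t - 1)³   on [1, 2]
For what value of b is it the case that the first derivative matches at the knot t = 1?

-19

s_0'(t) = 6 - 7/2·(t + 1) - 9/2·(t + 1)², so s_0'(1) = -19. On the right, s_1'(1) = b, so b = -19.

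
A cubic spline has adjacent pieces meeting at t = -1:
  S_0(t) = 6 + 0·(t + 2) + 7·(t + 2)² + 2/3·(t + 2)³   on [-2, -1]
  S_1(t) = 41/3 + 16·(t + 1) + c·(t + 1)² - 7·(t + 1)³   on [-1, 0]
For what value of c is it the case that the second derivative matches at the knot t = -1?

S_0''(t) = 14 + 4·(t + 2), so S_0''(-1) = 18. On the right, S_1''(-1) = 2c, so c = 9.

9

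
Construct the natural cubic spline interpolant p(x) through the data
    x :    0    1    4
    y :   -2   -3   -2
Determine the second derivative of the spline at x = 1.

1

Write M_i for p''(x_i). With h_i = 1, 3 and divided differences Δ_i = -1, 1/3, the continuity of p' gives the tridiagonal system
  1·M_0 + 8·M_1 + 3·M_2 = 6(Δ_1 - Δ_0) = 8
Natural end conditions: M_0 = M_2 = 0.
Hence M_0 = 0, M_1 = 1, M_2 = 0.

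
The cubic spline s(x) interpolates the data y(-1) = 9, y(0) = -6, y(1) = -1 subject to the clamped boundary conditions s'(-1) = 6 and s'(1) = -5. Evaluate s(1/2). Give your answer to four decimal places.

Write M_i for s''(x_i). With h_i = 1, 1 and divided differences Δ_i = -15, 5, the continuity of s' gives the tridiagonal system
  1·M_0 + 4·M_1 + 1·M_2 = 6(Δ_1 - Δ_0) = 120
Clamped end conditions give two more equations: 2h_0·M_0 + h_0·M_1 = 6(Δ_0 - s'(-1)) = -126 and h_1·M_1 + 2h_1·M_2 = 6(s'(1) - Δ_1) = -60.
Solving: M_0 = -197/2, M_1 = 71, M_2 = -131/2.
On [0, 1], s(x) = -6 - 31/4·x + 71/2·x² - 91/4·x³.
With x = 1/2: s(1/2) = -123/32.

-3.8438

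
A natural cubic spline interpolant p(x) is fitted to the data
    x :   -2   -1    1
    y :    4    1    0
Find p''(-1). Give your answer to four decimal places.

2.5000

Put m_i = p'' at the i-th knot. Here h = (1, 2) and Δ = (-3, -1/2), so the interior equations h_(i-1)·m_(i-1) + 2(h_(i-1)+h_i)·m_i + h_i·m_(i+1) = 6(Δ_i − Δ_(i-1)) read
  1·m_0 + 6·m_1 + 2·m_2 = 6(Δ_1 - Δ_0) = 15
Natural end conditions: m_0 = m_2 = 0.
Hence m_0 = 0, m_1 = 5/2, m_2 = 0.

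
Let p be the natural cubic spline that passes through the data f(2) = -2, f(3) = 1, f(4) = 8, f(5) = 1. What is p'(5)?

-11

Put σ_i = p'' at the i-th knot. Here h = (1, 1, 1) and Δ = (3, 7, -7), so the interior equations h_(i-1)·σ_(i-1) + 2(h_(i-1)+h_i)·σ_i + h_i·σ_(i+1) = 6(Δ_i − Δ_(i-1)) read
  1·σ_0 + 4·σ_1 + 1·σ_2 = 6(Δ_1 - Δ_0) = 24
  1·σ_1 + 4·σ_2 + 1·σ_3 = 6(Δ_2 - Δ_1) = -84
Natural end conditions: σ_0 = σ_3 = 0.
Hence σ_0 = 0, σ_1 = 12, σ_2 = -24, σ_3 = 0.
On [4, 5], p'(t) = b_2 + 2c_2·(t - 4) + 3d_2·(t - 4)² with b_2 = Δ_2 - h_2(2σ_2 + σ_3)/6 = 1, c_2 = σ_2/2 = -12, d_2 = (σ_3 - σ_2)/(6h_2) = 4. So p'(5) = -11.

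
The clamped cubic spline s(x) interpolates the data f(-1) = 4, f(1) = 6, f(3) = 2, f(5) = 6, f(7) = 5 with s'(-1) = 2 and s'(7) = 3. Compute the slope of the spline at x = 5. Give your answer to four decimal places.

0.3125

Write M_i for s''(x_i). With h_i = 2, 2, 2, 2 and divided differences Δ_i = 1, -2, 2, -1/2, the continuity of s' gives the tridiagonal system
  2·M_0 + 8·M_1 + 2·M_2 = 6(Δ_1 - Δ_0) = -18
  2·M_1 + 8·M_2 + 2·M_3 = 6(Δ_2 - Δ_1) = 24
  2·M_2 + 8·M_3 + 2·M_4 = 6(Δ_3 - Δ_2) = -15
Clamped end conditions give two more equations: 2h_0·M_0 + h_0·M_1 = 6(Δ_0 - s'(-1)) = -6 and h_3·M_3 + 2h_3·M_4 = 6(s'(7) - Δ_3) = 21.
Solving the tridiagonal system: M_0 = 5/16, M_1 = -29/8, M_2 = 83/16, M_3 = -41/8, M_4 = 125/16.
On [5, 7], s'(x) = b_3 + 2c_3·(x - 5) + 3d_3·(x - 5)² with b_3 = Δ_3 - h_3(2M_3 + M_4)/6 = 5/16, c_3 = M_3/2 = -41/16, d_3 = (M_4 - M_3)/(6h_3) = 69/64. So s'(5) = 5/16.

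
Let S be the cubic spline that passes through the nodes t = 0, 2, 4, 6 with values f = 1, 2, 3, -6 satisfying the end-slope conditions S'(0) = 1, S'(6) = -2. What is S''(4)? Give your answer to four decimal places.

With M_i denoting the second derivative at x_i, h_i = 2, 2, 2, and Δ_i = (y_(i+1) − y_i)/h_i = 1/2, 1/2, -9/2:
  2·M_0 + 8·M_1 + 2·M_2 = 6(Δ_1 - Δ_0) = 0
  2·M_1 + 8·M_2 + 2·M_3 = 6(Δ_2 - Δ_1) = -30
Clamped end conditions give two more equations: 2h_0·M_0 + h_0·M_1 = 6(Δ_0 - S'(0)) = -3 and h_2·M_2 + 2h_2·M_3 = 6(S'(6) - Δ_2) = 15.
Hence M_0 = -17/10, M_1 = 19/10, M_2 = -59/10, M_3 = 67/10.

-5.9000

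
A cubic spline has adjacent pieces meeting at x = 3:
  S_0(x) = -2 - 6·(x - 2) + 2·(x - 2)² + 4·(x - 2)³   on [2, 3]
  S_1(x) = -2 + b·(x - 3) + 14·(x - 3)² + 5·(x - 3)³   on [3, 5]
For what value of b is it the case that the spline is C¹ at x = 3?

S_0'(x) = -6 + 4·(x - 2) + 12·(x - 2)², so S_0'(3) = 10. On the right, S_1'(3) = b, so b = 10.

10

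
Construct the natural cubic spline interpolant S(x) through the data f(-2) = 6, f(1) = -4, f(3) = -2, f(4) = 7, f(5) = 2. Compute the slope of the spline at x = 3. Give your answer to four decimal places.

9.0218

Put σ_i = S'' at the i-th knot. Here h = (3, 2, 1, 1) and Δ = (-10/3, 1, 9, -5), so the interior equations h_(i-1)·σ_(i-1) + 2(h_(i-1)+h_i)·σ_i + h_i·σ_(i+1) = 6(Δ_i − Δ_(i-1)) read
  3·σ_0 + 10·σ_1 + 2·σ_2 = 6(Δ_1 - Δ_0) = 26
  2·σ_1 + 6·σ_2 + 1·σ_3 = 6(Δ_2 - Δ_1) = 48
  1·σ_2 + 4·σ_3 + 1·σ_4 = 6(Δ_3 - Δ_2) = -84
Natural end conditions: σ_0 = σ_4 = 0.
Solving: σ_0 = 0, σ_1 = 23/107, σ_2 = 1276/107, σ_3 = -2566/107, σ_4 = 0.
On [3, 4], S'(x) = b_2 + 2c_2·(x - 3) + 3d_2·(x - 3)² with b_2 = Δ_2 - h_2(2σ_2 + σ_3)/6 = 2896/321, c_2 = σ_2/2 = 638/107, d_2 = (σ_3 - σ_2)/(6h_2) = -1921/321. So S'(3) = 2896/321.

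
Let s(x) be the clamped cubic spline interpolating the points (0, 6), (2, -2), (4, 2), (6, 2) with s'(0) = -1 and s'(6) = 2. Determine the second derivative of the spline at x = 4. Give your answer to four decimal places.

-4.8000

Put M_i = s'' at the i-th knot. Here h = (2, 2, 2) and Δ = (-4, 2, 0), so the interior equations h_(i-1)·M_(i-1) + 2(h_(i-1)+h_i)·M_i + h_i·M_(i+1) = 6(Δ_i − Δ_(i-1)) read
  2·M_0 + 8·M_1 + 2·M_2 = 6(Δ_1 - Δ_0) = 36
  2·M_1 + 8·M_2 + 2·M_3 = 6(Δ_2 - Δ_1) = -12
Clamped end conditions give two more equations: 2h_0·M_0 + h_0·M_1 = 6(Δ_0 - s'(0)) = -18 and h_2·M_2 + 2h_2·M_3 = 6(s'(6) - Δ_2) = 12.
Solving the tridiagonal system: M_0 = -42/5, M_1 = 39/5, M_2 = -24/5, M_3 = 27/5.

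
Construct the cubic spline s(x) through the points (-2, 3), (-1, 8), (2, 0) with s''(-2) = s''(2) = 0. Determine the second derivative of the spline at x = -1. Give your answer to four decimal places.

With σ_i denoting the second derivative at x_i, h_i = 1, 3, and Δ_i = (y_(i+1) − y_i)/h_i = 5, -8/3:
  1·σ_0 + 8·σ_1 + 3·σ_2 = 6(Δ_1 - Δ_0) = -46
Natural end conditions: σ_0 = σ_2 = 0.
Hence σ_0 = 0, σ_1 = -23/4, σ_2 = 0.

-5.7500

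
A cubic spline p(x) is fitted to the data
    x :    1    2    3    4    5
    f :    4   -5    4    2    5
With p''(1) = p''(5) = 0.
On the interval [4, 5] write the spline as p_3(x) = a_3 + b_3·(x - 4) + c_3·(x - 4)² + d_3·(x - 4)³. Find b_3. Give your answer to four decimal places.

Let m_i = p''(x_i). Step sizes h_i = 1, 1, 1, 1; slopes of the chords Δ_i = (y_(i+1) - y_i)/h_i = -9, 9, -2, 3.
  1·m_0 + 4·m_1 + 1·m_2 = 6(Δ_1 - Δ_0) = 108
  1·m_1 + 4·m_2 + 1·m_3 = 6(Δ_2 - Δ_1) = -66
  1·m_2 + 4·m_3 + 1·m_4 = 6(Δ_3 - Δ_2) = 30
Natural end conditions: m_0 = m_4 = 0.
Forward elimination and back-substitution give m_0 = 0, m_1 = 957/28, m_2 = -201/7, m_3 = 411/28, m_4 = 0.
On [4, 5], with p_3(x) = a_3 + b_3·(x - 4) + c_3·(x - 4)² + d_3·(x - 4)³: c_3 = m_3/2 = 411/56, d_3 = (m_4 - m_3)/(6h_3) = -137/56, b_3 = Δ_3 - h_3(2m_3 + m_4)/6 = -53/28.

-1.8929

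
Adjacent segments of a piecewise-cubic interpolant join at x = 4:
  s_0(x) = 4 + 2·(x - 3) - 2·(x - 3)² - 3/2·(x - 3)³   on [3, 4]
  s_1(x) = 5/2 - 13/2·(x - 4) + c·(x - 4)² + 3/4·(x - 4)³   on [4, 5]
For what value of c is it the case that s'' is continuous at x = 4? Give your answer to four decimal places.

s_0''(x) = -4 - 9·(x - 3), so s_0''(4) = -13. On the right, s_1''(4) = 2c, so c = -13/2.

-6.5000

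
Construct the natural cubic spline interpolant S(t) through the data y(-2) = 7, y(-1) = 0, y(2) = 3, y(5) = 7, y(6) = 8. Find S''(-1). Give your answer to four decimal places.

6.5865

With m_i denoting the second derivative at x_i, h_i = 1, 3, 3, 1, and Δ_i = (y_(i+1) − y_i)/h_i = -7, 1, 4/3, 1:
  1·m_0 + 8·m_1 + 3·m_2 = 6(Δ_1 - Δ_0) = 48
  3·m_1 + 12·m_2 + 3·m_3 = 6(Δ_2 - Δ_1) = 2
  3·m_2 + 8·m_3 + 1·m_4 = 6(Δ_3 - Δ_2) = -2
Natural end conditions: m_0 = m_4 = 0.
Forward elimination and back-substitution give m_0 = 0, m_1 = 685/104, m_2 = -61/39, m_3 = 35/104, m_4 = 0.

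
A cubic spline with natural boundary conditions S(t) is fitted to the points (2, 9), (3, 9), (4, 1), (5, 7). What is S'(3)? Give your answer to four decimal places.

-6.1333

Put M_i = S'' at the i-th knot. Here h = (1, 1, 1) and Δ = (0, -8, 6), so the interior equations h_(i-1)·M_(i-1) + 2(h_(i-1)+h_i)·M_i + h_i·M_(i+1) = 6(Δ_i − Δ_(i-1)) read
  1·M_0 + 4·M_1 + 1·M_2 = 6(Δ_1 - Δ_0) = -48
  1·M_1 + 4·M_2 + 1·M_3 = 6(Δ_2 - Δ_1) = 84
Natural end conditions: M_0 = M_3 = 0.
Hence M_0 = 0, M_1 = -92/5, M_2 = 128/5, M_3 = 0.
On [3, 4], S'(t) = b_1 + 2c_1·(t - 3) + 3d_1·(t - 3)² with b_1 = Δ_1 - h_1(2M_1 + M_2)/6 = -92/15, c_1 = M_1/2 = -46/5, d_1 = (M_2 - M_1)/(6h_1) = 22/3. So S'(3) = -92/15.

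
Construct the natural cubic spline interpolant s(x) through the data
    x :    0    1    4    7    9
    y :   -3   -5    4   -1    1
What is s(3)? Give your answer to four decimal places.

With M_i denoting the second derivative at x_i, h_i = 1, 3, 3, 2, and Δ_i = (y_(i+1) − y_i)/h_i = -2, 3, -5/3, 1:
  1·M_0 + 8·M_1 + 3·M_2 = 6(Δ_1 - Δ_0) = 30
  3·M_1 + 12·M_2 + 3·M_3 = 6(Δ_2 - Δ_1) = -28
  3·M_2 + 10·M_3 + 2·M_4 = 6(Δ_3 - Δ_2) = 16
Natural end conditions: M_0 = M_4 = 0.
Solving the tridiagonal system: M_0 = 0, M_1 = 719/133, M_2 = -1762/399, M_3 = 389/133, M_4 = 0.
On [1, 4], s(x) = -5 - 79/399·(x - 1) + 719/266·(x - 1)² - 3919/7182·(x - 1)³.
With (x - 1) = 2: s(3) = 539/513.

1.0507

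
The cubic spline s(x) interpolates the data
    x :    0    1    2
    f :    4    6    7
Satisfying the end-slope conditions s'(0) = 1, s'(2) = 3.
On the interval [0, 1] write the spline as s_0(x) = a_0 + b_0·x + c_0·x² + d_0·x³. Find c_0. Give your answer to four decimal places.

With σ_i denoting the second derivative at x_i, h_i = 1, 1, and Δ_i = (y_(i+1) − y_i)/h_i = 2, 1:
  1·σ_0 + 4·σ_1 + 1·σ_2 = 6(Δ_1 - Δ_0) = -6
Clamped end conditions give two more equations: 2h_0·σ_0 + h_0·σ_1 = 6(Δ_0 - s'(0)) = 6 and h_1·σ_1 + 2h_1·σ_2 = 6(s'(2) - Δ_1) = 12.
Hence σ_0 = 11/2, σ_1 = -5, σ_2 = 17/2.
On [0, 1], with s_0(x) = a_0 + b_0·x + c_0·x² + d_0·x³: c_0 = σ_0/2 = 11/4, d_0 = (σ_1 - σ_0)/(6h_0) = -7/4, b_0 = Δ_0 - h_0(2σ_0 + σ_1)/6 = 1.

2.7500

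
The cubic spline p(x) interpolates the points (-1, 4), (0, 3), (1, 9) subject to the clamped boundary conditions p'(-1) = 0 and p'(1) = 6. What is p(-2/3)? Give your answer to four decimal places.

Write M_i for p''(x_i). With h_i = 1, 1 and divided differences Δ_i = -1, 6, the continuity of p' gives the tridiagonal system
  1·M_0 + 4·M_1 + 1·M_2 = 6(Δ_1 - Δ_0) = 42
Clamped end conditions give two more equations: 2h_0·M_0 + h_0·M_1 = 6(Δ_0 - p'(-1)) = -6 and h_1·M_1 + 2h_1·M_2 = 6(p'(1) - Δ_1) = 0.
Hence M_0 = -21/2, M_1 = 15, M_2 = -15/2.
On [-1, 0], p(x) = 4 + 0·(x + 1) - 21/4·(x + 1)² + 17/4·(x + 1)³.
With (x + 1) = 1/3: p(-2/3) = 193/54.

3.5741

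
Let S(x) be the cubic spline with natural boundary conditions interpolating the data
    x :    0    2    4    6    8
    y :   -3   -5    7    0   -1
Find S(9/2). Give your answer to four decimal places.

6.7467

With M_i denoting the second derivative at x_i, h_i = 2, 2, 2, 2, and Δ_i = (y_(i+1) − y_i)/h_i = -1, 6, -7/2, -1/2:
  2·M_0 + 8·M_1 + 2·M_2 = 6(Δ_1 - Δ_0) = 42
  2·M_1 + 8·M_2 + 2·M_3 = 6(Δ_2 - Δ_1) = -57
  2·M_2 + 8·M_3 + 2·M_4 = 6(Δ_3 - Δ_2) = 18
Natural end conditions: M_0 = M_4 = 0.
Solving the tridiagonal system: M_0 = 0, M_1 = 219/28, M_2 = -72/7, M_3 = 135/28, M_4 = 0.
On [4, 6], S(x) = 7 + 7/4·(x - 4) - 36/7·(x - 4)² + 141/112·(x - 4)³.
With (x - 4) = 1/2: S(9/2) = 6045/896.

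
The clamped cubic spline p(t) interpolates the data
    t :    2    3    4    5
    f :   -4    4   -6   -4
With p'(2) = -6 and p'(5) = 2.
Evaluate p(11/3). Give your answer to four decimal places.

Let m_i = p''(x_i). Step sizes h_i = 1, 1, 1; slopes of the chords Δ_i = (y_(i+1) - y_i)/h_i = 8, -10, 2.
  1·m_0 + 4·m_1 + 1·m_2 = 6(Δ_1 - Δ_0) = -108
  1·m_1 + 4·m_2 + 1·m_3 = 6(Δ_2 - Δ_1) = 72
Clamped end conditions give two more equations: 2h_0·m_0 + h_0·m_1 = 6(Δ_0 - p'(2)) = 84 and h_2·m_2 + 2h_2·m_3 = 6(p'(5) - Δ_2) = 0.
Solving the tridiagonal system: m_0 = 1028/15, m_1 = -796/15, m_2 = 536/15, m_3 = -268/15.
On [3, 4], p(t) = 4 + 26/15·(t - 3) - 398/15·(t - 3)² + 74/5·(t - 3)³.
With (t - 3) = 2/3: p(11/3) = -304/135.

-2.2519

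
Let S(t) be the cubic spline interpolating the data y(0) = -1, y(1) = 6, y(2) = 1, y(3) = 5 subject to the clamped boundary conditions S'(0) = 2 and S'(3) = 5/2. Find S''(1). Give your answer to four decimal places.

With M_i denoting the second derivative at x_i, h_i = 1, 1, 1, and Δ_i = (y_(i+1) − y_i)/h_i = 7, -5, 4:
  1·M_0 + 4·M_1 + 1·M_2 = 6(Δ_1 - Δ_0) = -72
  1·M_1 + 4·M_2 + 1·M_3 = 6(Δ_2 - Δ_1) = 54
Clamped end conditions give two more equations: 2h_0·M_0 + h_0·M_1 = 6(Δ_0 - S'(0)) = 30 and h_2·M_2 + 2h_2·M_3 = 6(S'(3) - Δ_2) = -9.
Solving: M_0 = 467/15, M_1 = -484/15, M_2 = 389/15, M_3 = -262/15.

-32.2667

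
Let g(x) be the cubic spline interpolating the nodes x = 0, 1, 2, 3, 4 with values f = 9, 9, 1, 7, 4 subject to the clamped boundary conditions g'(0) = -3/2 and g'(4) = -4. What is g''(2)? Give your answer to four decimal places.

Write M_i for g''(x_i). With h_i = 1, 1, 1, 1 and divided differences Δ_i = 0, -8, 6, -3, the continuity of g' gives the tridiagonal system
  1·M_0 + 4·M_1 + 1·M_2 = 6(Δ_1 - Δ_0) = -48
  1·M_1 + 4·M_2 + 1·M_3 = 6(Δ_2 - Δ_1) = 84
  1·M_2 + 4·M_3 + 1·M_4 = 6(Δ_3 - Δ_2) = -54
Clamped end conditions give two more equations: 2h_0·M_0 + h_0·M_1 = 6(Δ_0 - g'(0)) = 9 and h_3·M_3 + 2h_3·M_4 = 6(g'(4) - Δ_3) = -6.
Solving: M_0 = 937/56, M_1 = -685/28, M_2 = 265/8, M_3 = -673/28, M_4 = 505/56.

33.1250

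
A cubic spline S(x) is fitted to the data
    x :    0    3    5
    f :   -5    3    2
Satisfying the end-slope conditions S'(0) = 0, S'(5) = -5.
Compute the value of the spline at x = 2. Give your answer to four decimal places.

Let σ_i = S''(x_i). Step sizes h_i = 3, 2; slopes of the chords Δ_i = (y_(i+1) - y_i)/h_i = 8/3, -1/2.
  3·σ_0 + 10·σ_1 + 2·σ_2 = 6(Δ_1 - Δ_0) = -19
Clamped end conditions give two more equations: 2h_0·σ_0 + h_0·σ_1 = 6(Δ_0 - S'(0)) = 16 and h_1·σ_1 + 2h_1·σ_2 = 6(S'(5) - Δ_1) = -27.
Hence σ_0 = 107/30, σ_1 = -9/5, σ_2 = -117/20.
On [0, 3], S(x) = -5 + 0·x + 107/60·x² - 161/540·x³.
With x = 2: S(2) = -34/135.

-0.2519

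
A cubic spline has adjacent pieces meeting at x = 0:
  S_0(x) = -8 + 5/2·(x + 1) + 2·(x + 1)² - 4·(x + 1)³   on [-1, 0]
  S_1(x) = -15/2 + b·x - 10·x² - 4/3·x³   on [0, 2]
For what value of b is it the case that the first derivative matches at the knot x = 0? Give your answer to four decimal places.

S_0'(x) = 5/2 + 4·(x + 1) - 12·(x + 1)², so S_0'(0) = -11/2. On the right, S_1'(0) = b, so b = -11/2.

-5.5000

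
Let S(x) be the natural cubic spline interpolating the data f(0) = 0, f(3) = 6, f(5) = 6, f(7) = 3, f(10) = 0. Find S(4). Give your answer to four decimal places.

Put σ_i = S'' at the i-th knot. Here h = (3, 2, 2, 3) and Δ = (2, 0, -3/2, -1), so the interior equations h_(i-1)·σ_(i-1) + 2(h_(i-1)+h_i)·σ_i + h_i·σ_(i+1) = 6(Δ_i − Δ_(i-1)) read
  3·σ_0 + 10·σ_1 + 2·σ_2 = 6(Δ_1 - Δ_0) = -12
  2·σ_1 + 8·σ_2 + 2·σ_3 = 6(Δ_2 - Δ_1) = -9
  2·σ_2 + 10·σ_3 + 3·σ_4 = 6(Δ_3 - Δ_2) = 3
Natural end conditions: σ_0 = σ_4 = 0.
Hence σ_0 = 0, σ_1 = -1, σ_2 = -1, σ_3 = 1/2, σ_4 = 0.
On [3, 5], S(x) = 6 + 1·(x - 3) - 1/2·(x - 3)² + 0·(x - 3)³.
With (x - 3) = 1: S(4) = 13/2.

6.5000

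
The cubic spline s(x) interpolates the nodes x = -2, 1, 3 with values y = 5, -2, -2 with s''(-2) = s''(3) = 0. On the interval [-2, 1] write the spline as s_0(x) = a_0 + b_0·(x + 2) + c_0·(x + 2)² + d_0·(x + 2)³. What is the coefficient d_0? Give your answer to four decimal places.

0.0778

Put M_i = s'' at the i-th knot. Here h = (3, 2) and Δ = (-7/3, 0), so the interior equations h_(i-1)·M_(i-1) + 2(h_(i-1)+h_i)·M_i + h_i·M_(i+1) = 6(Δ_i − Δ_(i-1)) read
  3·M_0 + 10·M_1 + 2·M_2 = 6(Δ_1 - Δ_0) = 14
Natural end conditions: M_0 = M_2 = 0.
Solving: M_0 = 0, M_1 = 7/5, M_2 = 0.
On [-2, 1], with s_0(x) = a_0 + b_0·(x + 2) + c_0·(x + 2)² + d_0·(x + 2)³: c_0 = M_0/2 = 0, d_0 = (M_1 - M_0)/(6h_0) = 7/90, b_0 = Δ_0 - h_0(2M_0 + M_1)/6 = -91/30.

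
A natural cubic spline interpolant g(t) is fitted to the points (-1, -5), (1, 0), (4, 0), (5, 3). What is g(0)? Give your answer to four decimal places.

With M_i denoting the second derivative at x_i, h_i = 2, 3, 1, and Δ_i = (y_(i+1) − y_i)/h_i = 5/2, 0, 3:
  2·M_0 + 10·M_1 + 3·M_2 = 6(Δ_1 - Δ_0) = -15
  3·M_1 + 8·M_2 + 1·M_3 = 6(Δ_2 - Δ_1) = 18
Natural end conditions: M_0 = M_3 = 0.
Solving the tridiagonal system: M_0 = 0, M_1 = -174/71, M_2 = 225/71, M_3 = 0.
On [-1, 1], g(t) = -5 + 471/142·(t + 1) + 0·(t + 1)² - 29/142·(t + 1)³.
With (t + 1) = 1: g(0) = -134/71.

-1.8873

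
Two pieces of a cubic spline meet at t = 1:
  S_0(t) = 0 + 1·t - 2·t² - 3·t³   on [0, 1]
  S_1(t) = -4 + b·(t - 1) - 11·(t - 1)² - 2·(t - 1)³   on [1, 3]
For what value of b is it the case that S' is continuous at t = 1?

S_0'(t) = 1 - 4·t - 9·t², so S_0'(1) = -12. On the right, S_1'(1) = b, so b = -12.

-12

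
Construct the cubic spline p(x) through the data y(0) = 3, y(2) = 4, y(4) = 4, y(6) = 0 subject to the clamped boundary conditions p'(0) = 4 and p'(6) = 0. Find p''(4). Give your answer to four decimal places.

Put M_i = p'' at the i-th knot. Here h = (2, 2, 2) and Δ = (1/2, 0, -2), so the interior equations h_(i-1)·M_(i-1) + 2(h_(i-1)+h_i)·M_i + h_i·M_(i+1) = 6(Δ_i − Δ_(i-1)) read
  2·M_0 + 8·M_1 + 2·M_2 = 6(Δ_1 - Δ_0) = -3
  2·M_1 + 8·M_2 + 2·M_3 = 6(Δ_2 - Δ_1) = -12
Clamped end conditions give two more equations: 2h_0·M_0 + h_0·M_1 = 6(Δ_0 - p'(0)) = -21 and h_2·M_2 + 2h_2·M_3 = 6(p'(6) - Δ_2) = 12.
Solving the tridiagonal system: M_0 = -187/30, M_1 = 59/30, M_2 = -47/15, M_3 = 137/30.

-3.1333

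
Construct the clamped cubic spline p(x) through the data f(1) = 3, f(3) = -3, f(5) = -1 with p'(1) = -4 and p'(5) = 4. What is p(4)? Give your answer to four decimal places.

-3.3750

Write M_i for p''(x_i). With h_i = 2, 2 and divided differences Δ_i = -3, 1, the continuity of p' gives the tridiagonal system
  2·M_0 + 8·M_1 + 2·M_2 = 6(Δ_1 - Δ_0) = 24
Clamped end conditions give two more equations: 2h_0·M_0 + h_0·M_1 = 6(Δ_0 - p'(1)) = 6 and h_1·M_1 + 2h_1·M_2 = 6(p'(5) - Δ_1) = 18.
Forward elimination and back-substitution give M_0 = 1/2, M_1 = 2, M_2 = 7/2.
On [3, 5], p(x) = -3 - 3/2·(x - 3) + 1·(x - 3)² + 1/8·(x - 3)³.
With (x - 3) = 1: p(4) = -27/8.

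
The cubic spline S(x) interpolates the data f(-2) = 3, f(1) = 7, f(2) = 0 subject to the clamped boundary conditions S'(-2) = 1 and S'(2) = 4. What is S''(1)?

Let M_i = S''(x_i). Step sizes h_i = 3, 1; slopes of the chords Δ_i = (y_(i+1) - y_i)/h_i = 4/3, -7.
  3·M_0 + 8·M_1 + 1·M_2 = 6(Δ_1 - Δ_0) = -50
Clamped end conditions give two more equations: 2h_0·M_0 + h_0·M_1 = 6(Δ_0 - S'(-2)) = 2 and h_1·M_1 + 2h_1·M_2 = 6(S'(2) - Δ_1) = 66.
Hence M_0 = 22/3, M_1 = -14, M_2 = 40.

-14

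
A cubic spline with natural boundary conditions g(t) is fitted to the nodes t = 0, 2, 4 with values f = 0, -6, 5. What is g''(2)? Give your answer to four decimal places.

Write M_i for g''(x_i). With h_i = 2, 2 and divided differences Δ_i = -3, 11/2, the continuity of g' gives the tridiagonal system
  2·M_0 + 8·M_1 + 2·M_2 = 6(Δ_1 - Δ_0) = 51
Natural end conditions: M_0 = M_2 = 0.
Solving: M_0 = 0, M_1 = 51/8, M_2 = 0.

6.3750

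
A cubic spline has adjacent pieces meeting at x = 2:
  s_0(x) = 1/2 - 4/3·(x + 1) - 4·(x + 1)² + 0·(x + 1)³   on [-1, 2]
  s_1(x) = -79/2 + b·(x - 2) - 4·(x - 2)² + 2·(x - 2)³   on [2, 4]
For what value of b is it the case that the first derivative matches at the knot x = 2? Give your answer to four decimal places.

s_0'(x) = -4/3 - 8·(x + 1) + 0·(x + 1)², so s_0'(2) = -76/3. On the right, s_1'(2) = b, so b = -76/3.

-25.3333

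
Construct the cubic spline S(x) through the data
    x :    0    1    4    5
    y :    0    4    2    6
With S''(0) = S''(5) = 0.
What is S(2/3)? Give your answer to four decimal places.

With M_i denoting the second derivative at x_i, h_i = 1, 3, 1, and Δ_i = (y_(i+1) − y_i)/h_i = 4, -2/3, 4:
  1·M_0 + 8·M_1 + 3·M_2 = 6(Δ_1 - Δ_0) = -28
  3·M_1 + 8·M_2 + 1·M_3 = 6(Δ_2 - Δ_1) = 28
Natural end conditions: M_0 = M_3 = 0.
Solving the tridiagonal system: M_0 = 0, M_1 = -28/5, M_2 = 28/5, M_3 = 0.
On [0, 1], S(x) = 0 + 74/15·x + 0·x² - 14/15·x³.
With x = 2/3: S(2/3) = 244/81.

3.0123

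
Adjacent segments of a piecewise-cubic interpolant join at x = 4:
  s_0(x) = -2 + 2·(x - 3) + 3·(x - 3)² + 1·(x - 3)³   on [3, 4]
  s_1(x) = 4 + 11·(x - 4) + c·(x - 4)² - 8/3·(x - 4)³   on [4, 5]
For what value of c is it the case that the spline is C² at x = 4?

6

s_0''(x) = 6 + 6·(x - 3), so s_0''(4) = 12. On the right, s_1''(4) = 2c, so c = 6.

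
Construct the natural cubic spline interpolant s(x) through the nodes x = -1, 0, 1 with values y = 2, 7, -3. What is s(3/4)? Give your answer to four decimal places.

Put σ_i = s'' at the i-th knot. Here h = (1, 1) and Δ = (5, -10), so the interior equations h_(i-1)·σ_(i-1) + 2(h_(i-1)+h_i)·σ_i + h_i·σ_(i+1) = 6(Δ_i − Δ_(i-1)) read
  1·σ_0 + 4·σ_1 + 1·σ_2 = 6(Δ_1 - Δ_0) = -90
Natural end conditions: σ_0 = σ_2 = 0.
Solving: σ_0 = 0, σ_1 = -45/2, σ_2 = 0.
On [0, 1], s(x) = 7 - 5/2·x - 45/4·x² + 15/4·x³.
With x = 3/4: s(3/4) = 97/256.

0.3789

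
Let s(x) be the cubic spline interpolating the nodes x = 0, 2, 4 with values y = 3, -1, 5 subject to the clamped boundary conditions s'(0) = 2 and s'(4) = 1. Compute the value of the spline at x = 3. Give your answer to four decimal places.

1.7500

Let m_i = s''(x_i). Step sizes h_i = 2, 2; slopes of the chords Δ_i = (y_(i+1) - y_i)/h_i = -2, 3.
  2·m_0 + 8·m_1 + 2·m_2 = 6(Δ_1 - Δ_0) = 30
Clamped end conditions give two more equations: 2h_0·m_0 + h_0·m_1 = 6(Δ_0 - s'(0)) = -24 and h_1·m_1 + 2h_1·m_2 = 6(s'(4) - Δ_1) = -12.
Forward elimination and back-substitution give m_0 = -10, m_1 = 8, m_2 = -7.
On [2, 4], s(x) = -1 + 0·(x - 2) + 4·(x - 2)² - 5/4·(x - 2)³.
With (x - 2) = 1: s(3) = 7/4.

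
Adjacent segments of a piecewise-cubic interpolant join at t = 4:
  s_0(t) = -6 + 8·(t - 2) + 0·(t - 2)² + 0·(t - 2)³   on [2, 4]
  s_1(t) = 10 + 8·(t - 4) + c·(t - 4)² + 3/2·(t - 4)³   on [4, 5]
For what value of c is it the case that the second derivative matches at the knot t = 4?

s_0''(t) = 0 + 0·(t - 2), so s_0''(4) = 0. On the right, s_1''(4) = 2c, so c = 0.

0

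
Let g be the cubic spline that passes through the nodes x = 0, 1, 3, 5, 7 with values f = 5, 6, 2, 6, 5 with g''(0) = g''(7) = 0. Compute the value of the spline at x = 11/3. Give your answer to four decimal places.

Write M_i for g''(x_i). With h_i = 1, 2, 2, 2 and divided differences Δ_i = 1, -2, 2, -1/2, the continuity of g' gives the tridiagonal system
  1·M_0 + 6·M_1 + 2·M_2 = 6(Δ_1 - Δ_0) = -18
  2·M_1 + 8·M_2 + 2·M_3 = 6(Δ_2 - Δ_1) = 24
  2·M_2 + 8·M_3 + 2·M_4 = 6(Δ_3 - Δ_2) = -15
Natural end conditions: M_0 = M_4 = 0.
Solving: M_0 = 0, M_1 = -381/82, M_2 = 405/82, M_3 = -255/82, M_4 = 0.
On [3, 5], g(x) = 2 - 21/82·(x - 3) + 405/164·(x - 3)² - 55/82·(x - 3)³.
With (x - 3) = 2/3: g(11/3) = 3020/1107.

2.7281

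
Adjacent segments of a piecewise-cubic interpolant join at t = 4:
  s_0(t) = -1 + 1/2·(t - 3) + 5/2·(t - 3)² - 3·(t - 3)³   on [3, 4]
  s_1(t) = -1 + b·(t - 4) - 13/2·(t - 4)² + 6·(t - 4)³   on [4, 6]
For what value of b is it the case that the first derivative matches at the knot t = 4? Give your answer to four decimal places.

s_0'(t) = 1/2 + 5·(t - 3) - 9·(t - 3)², so s_0'(4) = -7/2. On the right, s_1'(4) = b, so b = -7/2.

-3.5000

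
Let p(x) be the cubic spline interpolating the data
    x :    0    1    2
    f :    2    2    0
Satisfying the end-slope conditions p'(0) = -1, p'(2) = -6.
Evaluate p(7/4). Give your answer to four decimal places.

1.1680

Write M_i for p''(x_i). With h_i = 1, 1 and divided differences Δ_i = 0, -2, the continuity of p' gives the tridiagonal system
  1·M_0 + 4·M_1 + 1·M_2 = 6(Δ_1 - Δ_0) = -12
Clamped end conditions give two more equations: 2h_0·M_0 + h_0·M_1 = 6(Δ_0 - p'(0)) = 6 and h_1·M_1 + 2h_1·M_2 = 6(p'(2) - Δ_1) = -24.
Hence M_0 = 7/2, M_1 = -1, M_2 = -23/2.
On [1, 2], p(x) = 2 + 1/4·(x - 1) - 1/2·(x - 1)² - 7/4·(x - 1)³.
With (x - 1) = 3/4: p(7/4) = 299/256.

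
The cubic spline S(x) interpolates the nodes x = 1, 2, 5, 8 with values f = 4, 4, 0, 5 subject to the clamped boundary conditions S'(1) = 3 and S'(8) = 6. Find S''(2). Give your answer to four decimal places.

Write M_i for S''(x_i). With h_i = 1, 3, 3 and divided differences Δ_i = 0, -4/3, 5/3, the continuity of S' gives the tridiagonal system
  1·M_0 + 8·M_1 + 3·M_2 = 6(Δ_1 - Δ_0) = -8
  3·M_1 + 12·M_2 + 3·M_3 = 6(Δ_2 - Δ_1) = 18
Clamped end conditions give two more equations: 2h_0·M_0 + h_0·M_1 = 6(Δ_0 - S'(1)) = -18 and h_2·M_2 + 2h_2·M_3 = 6(S'(8) - Δ_2) = 26.
Solving: M_0 = -278/31, M_1 = -2/31, M_2 = 46/93, M_3 = 380/93.

-0.0645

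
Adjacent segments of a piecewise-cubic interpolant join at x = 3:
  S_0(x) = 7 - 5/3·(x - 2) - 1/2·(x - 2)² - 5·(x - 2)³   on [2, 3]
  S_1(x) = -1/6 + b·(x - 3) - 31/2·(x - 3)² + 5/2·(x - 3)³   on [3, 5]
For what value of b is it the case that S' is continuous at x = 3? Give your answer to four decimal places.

-17.6667

S_0'(x) = -5/3 - 1·(x - 2) - 15·(x - 2)², so S_0'(3) = -53/3. On the right, S_1'(3) = b, so b = -53/3.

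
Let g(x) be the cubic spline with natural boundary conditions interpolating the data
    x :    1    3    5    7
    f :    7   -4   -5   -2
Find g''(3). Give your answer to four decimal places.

Put M_i = g'' at the i-th knot. Here h = (2, 2, 2) and Δ = (-11/2, -1/2, 3/2), so the interior equations h_(i-1)·M_(i-1) + 2(h_(i-1)+h_i)·M_i + h_i·M_(i+1) = 6(Δ_i − Δ_(i-1)) read
  2·M_0 + 8·M_1 + 2·M_2 = 6(Δ_1 - Δ_0) = 30
  2·M_1 + 8·M_2 + 2·M_3 = 6(Δ_2 - Δ_1) = 12
Natural end conditions: M_0 = M_3 = 0.
Solving the tridiagonal system: M_0 = 0, M_1 = 18/5, M_2 = 3/5, M_3 = 0.

3.6000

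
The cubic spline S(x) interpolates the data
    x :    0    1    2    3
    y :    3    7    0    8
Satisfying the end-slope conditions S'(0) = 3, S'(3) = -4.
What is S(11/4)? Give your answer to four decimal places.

7.4375

Let M_i = S''(x_i). Step sizes h_i = 1, 1, 1; slopes of the chords Δ_i = (y_(i+1) - y_i)/h_i = 4, -7, 8.
  1·M_0 + 4·M_1 + 1·M_2 = 6(Δ_1 - Δ_0) = -66
  1·M_1 + 4·M_2 + 1·M_3 = 6(Δ_2 - Δ_1) = 90
Clamped end conditions give two more equations: 2h_0·M_0 + h_0·M_1 = 6(Δ_0 - S'(0)) = 6 and h_2·M_2 + 2h_2·M_3 = 6(S'(3) - Δ_2) = -72.
Solving the tridiagonal system: M_0 = 58/3, M_1 = -98/3, M_2 = 136/3, M_3 = -176/3.
On [2, 3], S(x) = 0 + 8/3·(x - 2) + 68/3·(x - 2)² - 52/3·(x - 2)³.
With (x - 2) = 3/4: S(11/4) = 119/16.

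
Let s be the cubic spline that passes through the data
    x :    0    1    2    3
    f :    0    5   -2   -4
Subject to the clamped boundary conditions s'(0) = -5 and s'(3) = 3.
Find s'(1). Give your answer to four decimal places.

1.7333

With σ_i denoting the second derivative at x_i, h_i = 1, 1, 1, and Δ_i = (y_(i+1) − y_i)/h_i = 5, -7, -2:
  1·σ_0 + 4·σ_1 + 1·σ_2 = 6(Δ_1 - Δ_0) = -72
  1·σ_1 + 4·σ_2 + 1·σ_3 = 6(Δ_2 - Δ_1) = 30
Clamped end conditions give two more equations: 2h_0·σ_0 + h_0·σ_1 = 6(Δ_0 - s'(0)) = 60 and h_2·σ_2 + 2h_2·σ_3 = 6(s'(3) - Δ_2) = 30.
Hence σ_0 = 698/15, σ_1 = -496/15, σ_2 = 206/15, σ_3 = 122/15.
On [1, 2], s'(x) = b_1 + 2c_1·(x - 1) + 3d_1·(x - 1)² with b_1 = Δ_1 - h_1(2σ_1 + σ_2)/6 = 26/15, c_1 = σ_1/2 = -248/15, d_1 = (σ_2 - σ_1)/(6h_1) = 39/5. So s'(1) = 26/15.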